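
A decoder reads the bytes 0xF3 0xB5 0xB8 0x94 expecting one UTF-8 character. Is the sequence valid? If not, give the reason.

Leading byte 0xF3 = 11110011 → 4-byte form.
Continuation bytes 0xB5=10110101, 0xB8=10111000, 0x94=10010100 all match 10xxxxxx.
Decoded value 0xF5E14 is ≥ 0x10000 (shortest form) and not a surrogate.

valid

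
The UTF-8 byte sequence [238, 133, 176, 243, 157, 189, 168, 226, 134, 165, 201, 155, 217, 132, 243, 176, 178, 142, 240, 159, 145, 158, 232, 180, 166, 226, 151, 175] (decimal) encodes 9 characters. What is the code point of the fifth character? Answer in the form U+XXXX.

Offset 0: leading byte 0xEE = 11101110 → 3-byte char #1 = EE 85 B0.
Offset 3: leading byte 0xF3 = 11110011 → 4-byte char #2 = F3 9D BD A8.
Offset 7: leading byte 0xE2 = 11100010 → 3-byte char #3 = E2 86 A5.
Offset 10: leading byte 0xC9 = 11001001 → 2-byte char #4 = C9 9B.
Offset 12: leading byte 0xD9 = 11011001 → 2-byte char #5 = D9 84.
Leading byte 0xD9 = 11011001 matches 110xxxxx → 2-byte sequence.
Byte 1: 0xD9 = 11011001, payload 11001 (5 bits).
Byte 2: 0x84 = 10000100 (10xxxxxx ✓), payload 000100.
Concatenate: 11001000100 = 0x644 (11 bits → U+0644).

U+0644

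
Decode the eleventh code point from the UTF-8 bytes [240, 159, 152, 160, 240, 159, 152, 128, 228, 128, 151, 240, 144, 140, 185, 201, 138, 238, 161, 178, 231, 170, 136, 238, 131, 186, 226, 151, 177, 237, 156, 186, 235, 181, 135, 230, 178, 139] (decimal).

Offset 0: leading byte 0xF0 = 11110000 → 4-byte char #1 = F0 9F 98 A0.
Offset 4: leading byte 0xF0 = 11110000 → 4-byte char #2 = F0 9F 98 80.
Offset 8: leading byte 0xE4 = 11100100 → 3-byte char #3 = E4 80 97.
Offset 11: leading byte 0xF0 = 11110000 → 4-byte char #4 = F0 90 8C B9.
Offset 15: leading byte 0xC9 = 11001001 → 2-byte char #5 = C9 8A.
Offset 17: leading byte 0xEE = 11101110 → 3-byte char #6 = EE A1 B2.
Offset 20: leading byte 0xE7 = 11100111 → 3-byte char #7 = E7 AA 88.
Offset 23: leading byte 0xEE = 11101110 → 3-byte char #8 = EE 83 BA.
Offset 26: leading byte 0xE2 = 11100010 → 3-byte char #9 = E2 97 B1.
Offset 29: leading byte 0xED = 11101101 → 3-byte char #10 = ED 9C BA.
Offset 32: leading byte 0xEB = 11101011 → 3-byte char #11 = EB B5 87.
Leading byte 0xEB = 11101011 matches 1110xxxx → 3-byte sequence.
Byte 1: 0xEB = 11101011, payload 1011 (4 bits).
Byte 2: 0xB5 = 10110101 (10xxxxxx ✓), payload 110101.
Byte 3: 0x87 = 10000111 (10xxxxxx ✓), payload 000111.
Concatenate: 1011110101000111 = 0xBD47 (16 bits → U+BD47).

U+BD47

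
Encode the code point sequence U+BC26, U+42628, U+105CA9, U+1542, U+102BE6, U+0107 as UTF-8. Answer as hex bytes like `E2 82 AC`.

EB B0 A6 F1 82 98 A8 F4 85 B2 A9 E1 95 82 F4 82 AF A6 C4 87

U+BC26: 3-byte form → EB B0 A6.
U+42628: 4-byte form → F1 82 98 A8.
U+105CA9: 4-byte form → F4 85 B2 A9.
U+1542: 3-byte form → E1 95 82.
U+102BE6: 4-byte form → F4 82 AF A6.
U+0107: 2-byte form → C4 87.
Concatenated (20 bytes): EB B0 A6 F1 82 98 A8 F4 85 B2 A9 E1 95 82 F4 82 AF A6 C4 87.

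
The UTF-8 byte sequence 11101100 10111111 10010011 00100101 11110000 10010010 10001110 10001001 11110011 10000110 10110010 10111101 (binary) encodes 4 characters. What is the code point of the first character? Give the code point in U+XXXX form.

U+CFD3

Offset 0: leading byte 0xEC = 11101100 → 3-byte char #1 = EC BF 93.
Leading byte 0xEC = 11101100 matches 1110xxxx → 3-byte sequence.
Byte 1: 0xEC = 11101100, payload 1100 (4 bits).
Byte 2: 0xBF = 10111111 (10xxxxxx ✓), payload 111111.
Byte 3: 0x93 = 10010011 (10xxxxxx ✓), payload 010011.
Concatenate: 1100111111010011 = 0xCFD3 (16 bits → U+CFD3).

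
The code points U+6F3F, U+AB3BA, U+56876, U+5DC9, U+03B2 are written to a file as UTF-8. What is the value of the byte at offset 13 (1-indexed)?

0xB7

1-indexed offset 13 is 0-indexed offset 12.
U+6F3F → 3-byte form E6 BC BF at offsets 0–2.
U+AB3BA → 4-byte form F2 AB 8E BA at offsets 3–6.
U+56876 → 4-byte form F1 96 A1 B6 at offsets 7–10.
U+5DC9 → 3-byte form E5 B7 89 at offsets 11–13.
Offset 12 falls in char 4's range; it's byte 2 of E5 B7 89 = 0xB7.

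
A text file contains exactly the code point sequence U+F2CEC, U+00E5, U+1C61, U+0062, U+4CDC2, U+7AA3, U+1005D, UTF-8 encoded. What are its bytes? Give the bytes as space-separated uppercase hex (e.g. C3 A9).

F3 B2 B3 AC C3 A5 E1 B1 A1 62 F1 8C B7 82 E7 AA A3 F0 90 81 9D

U+F2CEC: 4-byte form → F3 B2 B3 AC.
U+00E5: 2-byte form → C3 A5.
U+1C61: 3-byte form → E1 B1 A1.
U+0062: 1-byte form → 62.
U+4CDC2: 4-byte form → F1 8C B7 82.
U+7AA3: 3-byte form → E7 AA A3.
U+1005D: 4-byte form → F0 90 81 9D.
Concatenated (21 bytes): F3 B2 B3 AC C3 A5 E1 B1 A1 62 F1 8C B7 82 E7 AA A3 F0 90 81 9D.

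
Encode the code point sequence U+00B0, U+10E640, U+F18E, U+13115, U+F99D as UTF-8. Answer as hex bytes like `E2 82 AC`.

C2 B0 F4 8E 99 80 EF 86 8E F0 93 84 95 EF A6 9D

U+00B0: 2-byte form → C2 B0.
U+10E640: 4-byte form → F4 8E 99 80.
U+F18E: 3-byte form → EF 86 8E.
U+13115: 4-byte form → F0 93 84 95.
U+F99D: 3-byte form → EF A6 9D.
Concatenated (16 bytes): C2 B0 F4 8E 99 80 EF 86 8E F0 93 84 95 EF A6 9D.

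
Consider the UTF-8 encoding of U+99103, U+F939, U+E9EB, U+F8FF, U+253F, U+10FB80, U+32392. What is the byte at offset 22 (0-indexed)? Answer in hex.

0x8E

U+99103 → 4-byte form F2 99 84 83 at offsets 0–3.
U+F939 → 3-byte form EF A4 B9 at offsets 4–6.
U+E9EB → 3-byte form EE A7 AB at offsets 7–9.
U+F8FF → 3-byte form EF A3 BF at offsets 10–12.
U+253F → 3-byte form E2 94 BF at offsets 13–15.
U+10FB80 → 4-byte form F4 8F AE 80 at offsets 16–19.
U+32392 → 4-byte form F0 B2 8E 92 at offsets 20–23.
Offset 22 falls in char 7's range; it's byte 3 of F0 B2 8E 92 = 0x8E.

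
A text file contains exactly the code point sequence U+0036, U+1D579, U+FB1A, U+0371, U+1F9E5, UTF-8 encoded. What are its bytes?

U+0036: 1-byte form → 36.
U+1D579: 4-byte form → F0 9D 95 B9.
U+FB1A: 3-byte form → EF AC 9A.
U+0371: 2-byte form → CD B1.
U+1F9E5: 4-byte form → F0 9F A7 A5.
Concatenated (14 bytes): 36 F0 9D 95 B9 EF AC 9A CD B1 F0 9F A7 A5.

36 F0 9D 95 B9 EF AC 9A CD B1 F0 9F A7 A5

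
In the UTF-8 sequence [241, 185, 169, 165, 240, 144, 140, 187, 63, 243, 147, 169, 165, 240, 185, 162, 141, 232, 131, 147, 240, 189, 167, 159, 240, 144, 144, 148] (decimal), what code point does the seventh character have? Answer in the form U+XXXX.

Offset 0: leading byte 0xF1 = 11110001 → 4-byte char #1 = F1 B9 A9 A5.
Offset 4: leading byte 0xF0 = 11110000 → 4-byte char #2 = F0 90 8C BB.
Offset 8: leading byte 0x3F = 00111111 → 1-byte char #3 = 3F.
Offset 9: leading byte 0xF3 = 11110011 → 4-byte char #4 = F3 93 A9 A5.
Offset 13: leading byte 0xF0 = 11110000 → 4-byte char #5 = F0 B9 A2 8D.
Offset 17: leading byte 0xE8 = 11101000 → 3-byte char #6 = E8 83 93.
Offset 20: leading byte 0xF0 = 11110000 → 4-byte char #7 = F0 BD A7 9F.
Leading byte 0xF0 = 11110000 matches 11110xxx → 4-byte sequence.
Byte 1: 0xF0 = 11110000, payload 000 (3 bits).
Byte 2: 0xBD = 10111101 (10xxxxxx ✓), payload 111101.
Byte 3: 0xA7 = 10100111 (10xxxxxx ✓), payload 100111.
Byte 4: 0x9F = 10011111 (10xxxxxx ✓), payload 011111.
Concatenate: 000111101100111011111 = 0x3D9DF (21 bits → U+3D9DF).

U+3D9DF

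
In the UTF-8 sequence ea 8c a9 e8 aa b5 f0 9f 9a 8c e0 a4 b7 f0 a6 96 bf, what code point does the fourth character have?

U+0937

Offset 0: leading byte 0xEA = 11101010 → 3-byte char #1 = EA 8C A9.
Offset 3: leading byte 0xE8 = 11101000 → 3-byte char #2 = E8 AA B5.
Offset 6: leading byte 0xF0 = 11110000 → 4-byte char #3 = F0 9F 9A 8C.
Offset 10: leading byte 0xE0 = 11100000 → 3-byte char #4 = E0 A4 B7.
Leading byte 0xE0 = 11100000 matches 1110xxxx → 3-byte sequence.
Byte 1: 0xE0 = 11100000, payload 0000 (4 bits).
Byte 2: 0xA4 = 10100100 (10xxxxxx ✓), payload 100100.
Byte 3: 0xB7 = 10110111 (10xxxxxx ✓), payload 110111.
Concatenate: 0000100100110111 = 0x937 (16 bits → U+0937).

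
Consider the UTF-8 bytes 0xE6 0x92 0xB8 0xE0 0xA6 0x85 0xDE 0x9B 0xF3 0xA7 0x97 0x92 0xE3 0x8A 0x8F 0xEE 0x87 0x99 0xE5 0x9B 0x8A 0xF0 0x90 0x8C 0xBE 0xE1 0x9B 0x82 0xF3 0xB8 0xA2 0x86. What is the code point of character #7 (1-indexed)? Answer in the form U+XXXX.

Offset 0: leading byte 0xE6 = 11100110 → 3-byte char #1 = E6 92 B8.
Offset 3: leading byte 0xE0 = 11100000 → 3-byte char #2 = E0 A6 85.
Offset 6: leading byte 0xDE = 11011110 → 2-byte char #3 = DE 9B.
Offset 8: leading byte 0xF3 = 11110011 → 4-byte char #4 = F3 A7 97 92.
Offset 12: leading byte 0xE3 = 11100011 → 3-byte char #5 = E3 8A 8F.
Offset 15: leading byte 0xEE = 11101110 → 3-byte char #6 = EE 87 99.
Offset 18: leading byte 0xE5 = 11100101 → 3-byte char #7 = E5 9B 8A.
Leading byte 0xE5 = 11100101 matches 1110xxxx → 3-byte sequence.
Byte 1: 0xE5 = 11100101, payload 0101 (4 bits).
Byte 2: 0x9B = 10011011 (10xxxxxx ✓), payload 011011.
Byte 3: 0x8A = 10001010 (10xxxxxx ✓), payload 001010.
Concatenate: 0101011011001010 = 0x56CA (16 bits → U+56CA).

U+56CA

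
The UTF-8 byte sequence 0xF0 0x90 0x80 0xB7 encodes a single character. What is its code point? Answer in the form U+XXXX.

U+10037

Leading byte 0xF0 = 11110000 matches 11110xxx → 4-byte sequence.
Byte 1: 0xF0 = 11110000, payload 000 (3 bits).
Byte 2: 0x90 = 10010000 (10xxxxxx ✓), payload 010000.
Byte 3: 0x80 = 10000000 (10xxxxxx ✓), payload 000000.
Byte 4: 0xB7 = 10110111 (10xxxxxx ✓), payload 110111.
Concatenate: 000010000000000110111 = 0x10037 (21 bits → U+10037).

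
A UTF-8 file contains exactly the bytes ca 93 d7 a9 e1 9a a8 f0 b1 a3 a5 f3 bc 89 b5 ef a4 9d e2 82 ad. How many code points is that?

7

Byte at offset 0: 0xCA = 11001010 → 2-byte char (#1). Advance 2.
Byte at offset 2: 0xD7 = 11010111 → 2-byte char (#2). Advance 2.
Byte at offset 4: 0xE1 = 11100001 → 3-byte char (#3). Advance 3.
Byte at offset 7: 0xF0 = 11110000 → 4-byte char (#4). Advance 4.
Byte at offset 11: 0xF3 = 11110011 → 4-byte char (#5). Advance 4.
Byte at offset 15: 0xEF = 11101111 → 3-byte char (#6). Advance 3.
Byte at offset 18: 0xE2 = 11100010 → 3-byte char (#7). Advance 3.
Reached end at offset 21 after 7 code points.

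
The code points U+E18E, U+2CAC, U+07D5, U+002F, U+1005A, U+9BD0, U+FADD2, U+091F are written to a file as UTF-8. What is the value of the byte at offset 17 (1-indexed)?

0xF3

1-indexed offset 17 is 0-indexed offset 16.
U+E18E → 3-byte form EE 86 8E at offsets 0–2.
U+2CAC → 3-byte form E2 B2 AC at offsets 3–5.
U+07D5 → 2-byte form DF 95 at offsets 6–7.
U+002F → 1-byte form 2F at offsets 8–8.
U+1005A → 4-byte form F0 90 81 9A at offsets 9–12.
U+9BD0 → 3-byte form E9 AF 90 at offsets 13–15.
U+FADD2 → 4-byte form F3 BA B7 92 at offsets 16–19.
Offset 16 falls in char 7's range; it's byte 1 of F3 BA B7 92 = 0xF3.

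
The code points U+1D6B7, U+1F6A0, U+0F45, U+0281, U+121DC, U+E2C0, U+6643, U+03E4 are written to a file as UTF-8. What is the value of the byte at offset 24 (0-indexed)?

U+1D6B7 → 4-byte form F0 9D 9A B7 at offsets 0–3.
U+1F6A0 → 4-byte form F0 9F 9A A0 at offsets 4–7.
U+0F45 → 3-byte form E0 BD 85 at offsets 8–10.
U+0281 → 2-byte form CA 81 at offsets 11–12.
U+121DC → 4-byte form F0 92 87 9C at offsets 13–16.
U+E2C0 → 3-byte form EE 8B 80 at offsets 17–19.
U+6643 → 3-byte form E6 99 83 at offsets 20–22.
U+03E4 → 2-byte form CF A4 at offsets 23–24.
Offset 24 falls in char 8's range; it's byte 2 of CF A4 = 0xA4.

0xA4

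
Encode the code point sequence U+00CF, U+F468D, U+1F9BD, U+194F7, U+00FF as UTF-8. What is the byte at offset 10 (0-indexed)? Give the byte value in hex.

U+00CF → 2-byte form C3 8F at offsets 0–1.
U+F468D → 4-byte form F3 B4 9A 8D at offsets 2–5.
U+1F9BD → 4-byte form F0 9F A6 BD at offsets 6–9.
U+194F7 → 4-byte form F0 99 93 B7 at offsets 10–13.
Offset 10 falls in char 4's range; it's byte 1 of F0 99 93 B7 = 0xF0.

0xF0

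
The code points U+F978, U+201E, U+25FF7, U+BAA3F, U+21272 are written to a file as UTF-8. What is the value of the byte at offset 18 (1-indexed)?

0xB2

1-indexed offset 18 is 0-indexed offset 17.
U+F978 → 3-byte form EF A5 B8 at offsets 0–2.
U+201E → 3-byte form E2 80 9E at offsets 3–5.
U+25FF7 → 4-byte form F0 A5 BF B7 at offsets 6–9.
U+BAA3F → 4-byte form F2 BA A8 BF at offsets 10–13.
U+21272 → 4-byte form F0 A1 89 B2 at offsets 14–17.
Offset 17 falls in char 5's range; it's byte 4 of F0 A1 89 B2 = 0xB2.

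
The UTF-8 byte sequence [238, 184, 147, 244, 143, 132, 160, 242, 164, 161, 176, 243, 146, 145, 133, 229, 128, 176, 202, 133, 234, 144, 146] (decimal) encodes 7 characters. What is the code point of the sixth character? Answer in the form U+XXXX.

U+0285

Offset 0: leading byte 0xEE = 11101110 → 3-byte char #1 = EE B8 93.
Offset 3: leading byte 0xF4 = 11110100 → 4-byte char #2 = F4 8F 84 A0.
Offset 7: leading byte 0xF2 = 11110010 → 4-byte char #3 = F2 A4 A1 B0.
Offset 11: leading byte 0xF3 = 11110011 → 4-byte char #4 = F3 92 91 85.
Offset 15: leading byte 0xE5 = 11100101 → 3-byte char #5 = E5 80 B0.
Offset 18: leading byte 0xCA = 11001010 → 2-byte char #6 = CA 85.
Leading byte 0xCA = 11001010 matches 110xxxxx → 2-byte sequence.
Byte 1: 0xCA = 11001010, payload 01010 (5 bits).
Byte 2: 0x85 = 10000101 (10xxxxxx ✓), payload 000101.
Concatenate: 01010000101 = 0x285 (11 bits → U+0285).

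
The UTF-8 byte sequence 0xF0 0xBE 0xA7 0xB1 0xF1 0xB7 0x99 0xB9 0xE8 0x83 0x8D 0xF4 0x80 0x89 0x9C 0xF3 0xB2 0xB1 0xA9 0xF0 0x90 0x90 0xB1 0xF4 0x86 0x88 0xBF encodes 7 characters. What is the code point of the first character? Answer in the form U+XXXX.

Offset 0: leading byte 0xF0 = 11110000 → 4-byte char #1 = F0 BE A7 B1.
Leading byte 0xF0 = 11110000 matches 11110xxx → 4-byte sequence.
Byte 1: 0xF0 = 11110000, payload 000 (3 bits).
Byte 2: 0xBE = 10111110 (10xxxxxx ✓), payload 111110.
Byte 3: 0xA7 = 10100111 (10xxxxxx ✓), payload 100111.
Byte 4: 0xB1 = 10110001 (10xxxxxx ✓), payload 110001.
Concatenate: 000111110100111110001 = 0x3E9F1 (21 bits → U+3E9F1).

U+3E9F1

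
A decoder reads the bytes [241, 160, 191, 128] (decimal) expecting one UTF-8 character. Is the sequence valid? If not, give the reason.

valid

Leading byte 0xF1 = 11110001 → 4-byte form.
Continuation bytes 0xA0=10100000, 0xBF=10111111, 0x80=10000000 all match 10xxxxxx.
Decoded value 0x60FC0 is ≥ 0x10000 (shortest form) and not a surrogate.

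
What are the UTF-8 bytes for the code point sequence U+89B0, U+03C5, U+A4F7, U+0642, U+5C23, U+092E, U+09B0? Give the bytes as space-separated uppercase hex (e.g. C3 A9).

E8 A6 B0 CF 85 EA 93 B7 D9 82 E5 B0 A3 E0 A4 AE E0 A6 B0

U+89B0: 3-byte form → E8 A6 B0.
U+03C5: 2-byte form → CF 85.
U+A4F7: 3-byte form → EA 93 B7.
U+0642: 2-byte form → D9 82.
U+5C23: 3-byte form → E5 B0 A3.
U+092E: 3-byte form → E0 A4 AE.
U+09B0: 3-byte form → E0 A6 B0.
Concatenated (19 bytes): E8 A6 B0 CF 85 EA 93 B7 D9 82 E5 B0 A3 E0 A4 AE E0 A6 B0.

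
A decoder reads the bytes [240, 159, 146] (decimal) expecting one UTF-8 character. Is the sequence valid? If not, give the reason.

invalid (sequence truncated)

Leading byte 0xF0 = 11110000 → 4-byte form, but only 3 bytes are present.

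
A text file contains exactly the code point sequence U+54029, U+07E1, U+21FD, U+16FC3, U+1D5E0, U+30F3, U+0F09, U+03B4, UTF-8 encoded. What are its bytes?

U+54029: 4-byte form → F1 94 80 A9.
U+07E1: 2-byte form → DF A1.
U+21FD: 3-byte form → E2 87 BD.
U+16FC3: 4-byte form → F0 96 BF 83.
U+1D5E0: 4-byte form → F0 9D 97 A0.
U+30F3: 3-byte form → E3 83 B3.
U+0F09: 3-byte form → E0 BC 89.
U+03B4: 2-byte form → CE B4.
Concatenated (25 bytes): F1 94 80 A9 DF A1 E2 87 BD F0 96 BF 83 F0 9D 97 A0 E3 83 B3 E0 BC 89 CE B4.

F1 94 80 A9 DF A1 E2 87 BD F0 96 BF 83 F0 9D 97 A0 E3 83 B3 E0 BC 89 CE B4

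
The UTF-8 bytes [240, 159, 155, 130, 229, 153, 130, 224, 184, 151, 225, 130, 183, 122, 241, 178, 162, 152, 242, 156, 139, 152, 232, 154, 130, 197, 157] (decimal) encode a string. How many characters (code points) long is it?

Byte at offset 0: 0xF0 = 11110000 → 4-byte char (#1). Advance 4.
Byte at offset 4: 0xE5 = 11100101 → 3-byte char (#2). Advance 3.
Byte at offset 7: 0xE0 = 11100000 → 3-byte char (#3). Advance 3.
Byte at offset 10: 0xE1 = 11100001 → 3-byte char (#4). Advance 3.
Byte at offset 13: 0x7A = 01111010 → 1-byte char (#5). Advance 1.
Byte at offset 14: 0xF1 = 11110001 → 4-byte char (#6). Advance 4.
Byte at offset 18: 0xF2 = 11110010 → 4-byte char (#7). Advance 4.
Byte at offset 22: 0xE8 = 11101000 → 3-byte char (#8). Advance 3.
Byte at offset 25: 0xC5 = 11000101 → 2-byte char (#9). Advance 2.
Reached end at offset 27 after 9 code points.

9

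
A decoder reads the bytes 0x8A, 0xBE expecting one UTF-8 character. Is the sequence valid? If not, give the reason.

Byte 0x8A = 10001010 has the form 10xxxxxx — a continuation byte — but there is no preceding leading byte.

invalid (continuation byte with no leading byte)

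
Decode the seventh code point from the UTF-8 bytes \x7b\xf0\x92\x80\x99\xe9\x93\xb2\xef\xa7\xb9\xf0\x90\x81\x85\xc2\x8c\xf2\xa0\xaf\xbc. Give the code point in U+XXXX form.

U+A0BFC

Offset 0: leading byte 0x7B = 01111011 → 1-byte char #1 = 7B.
Offset 1: leading byte 0xF0 = 11110000 → 4-byte char #2 = F0 92 80 99.
Offset 5: leading byte 0xE9 = 11101001 → 3-byte char #3 = E9 93 B2.
Offset 8: leading byte 0xEF = 11101111 → 3-byte char #4 = EF A7 B9.
Offset 11: leading byte 0xF0 = 11110000 → 4-byte char #5 = F0 90 81 85.
Offset 15: leading byte 0xC2 = 11000010 → 2-byte char #6 = C2 8C.
Offset 17: leading byte 0xF2 = 11110010 → 4-byte char #7 = F2 A0 AF BC.
Leading byte 0xF2 = 11110010 matches 11110xxx → 4-byte sequence.
Byte 1: 0xF2 = 11110010, payload 010 (3 bits).
Byte 2: 0xA0 = 10100000 (10xxxxxx ✓), payload 100000.
Byte 3: 0xAF = 10101111 (10xxxxxx ✓), payload 101111.
Byte 4: 0xBC = 10111100 (10xxxxxx ✓), payload 111100.
Concatenate: 010100000101111111100 = 0xA0BFC (21 bits → U+A0BFC).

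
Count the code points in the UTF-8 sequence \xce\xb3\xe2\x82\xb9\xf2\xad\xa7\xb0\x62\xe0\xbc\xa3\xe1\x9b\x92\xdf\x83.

7

Byte at offset 0: 0xCE = 11001110 → 2-byte char (#1). Advance 2.
Byte at offset 2: 0xE2 = 11100010 → 3-byte char (#2). Advance 3.
Byte at offset 5: 0xF2 = 11110010 → 4-byte char (#3). Advance 4.
Byte at offset 9: 0x62 = 01100010 → 1-byte char (#4). Advance 1.
Byte at offset 10: 0xE0 = 11100000 → 3-byte char (#5). Advance 3.
Byte at offset 13: 0xE1 = 11100001 → 3-byte char (#6). Advance 3.
Byte at offset 16: 0xDF = 11011111 → 2-byte char (#7). Advance 2.
Reached end at offset 18 after 7 code points.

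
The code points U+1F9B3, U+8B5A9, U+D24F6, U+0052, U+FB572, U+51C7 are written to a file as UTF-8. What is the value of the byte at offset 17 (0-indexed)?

U+1F9B3 → 4-byte form F0 9F A6 B3 at offsets 0–3.
U+8B5A9 → 4-byte form F2 8B 96 A9 at offsets 4–7.
U+D24F6 → 4-byte form F3 92 93 B6 at offsets 8–11.
U+0052 → 1-byte form 52 at offsets 12–12.
U+FB572 → 4-byte form F3 BB 95 B2 at offsets 13–16.
U+51C7 → 3-byte form E5 87 87 at offsets 17–19.
Offset 17 falls in char 6's range; it's byte 1 of E5 87 87 = 0xE5.

0xE5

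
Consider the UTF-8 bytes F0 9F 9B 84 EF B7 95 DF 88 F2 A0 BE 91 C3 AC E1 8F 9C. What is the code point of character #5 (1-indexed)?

U+00EC

Offset 0: leading byte 0xF0 = 11110000 → 4-byte char #1 = F0 9F 9B 84.
Offset 4: leading byte 0xEF = 11101111 → 3-byte char #2 = EF B7 95.
Offset 7: leading byte 0xDF = 11011111 → 2-byte char #3 = DF 88.
Offset 9: leading byte 0xF2 = 11110010 → 4-byte char #4 = F2 A0 BE 91.
Offset 13: leading byte 0xC3 = 11000011 → 2-byte char #5 = C3 AC.
Leading byte 0xC3 = 11000011 matches 110xxxxx → 2-byte sequence.
Byte 1: 0xC3 = 11000011, payload 00011 (5 bits).
Byte 2: 0xAC = 10101100 (10xxxxxx ✓), payload 101100.
Concatenate: 00011101100 = 0xEC (11 bits → U+00EC).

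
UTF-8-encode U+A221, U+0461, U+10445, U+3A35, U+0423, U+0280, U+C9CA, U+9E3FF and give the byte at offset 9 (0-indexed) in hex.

U+A221 → 3-byte form EA 88 A1 at offsets 0–2.
U+0461 → 2-byte form D1 A1 at offsets 3–4.
U+10445 → 4-byte form F0 90 91 85 at offsets 5–8.
U+3A35 → 3-byte form E3 A8 B5 at offsets 9–11.
Offset 9 falls in char 4's range; it's byte 1 of E3 A8 B5 = 0xE3.

0xE3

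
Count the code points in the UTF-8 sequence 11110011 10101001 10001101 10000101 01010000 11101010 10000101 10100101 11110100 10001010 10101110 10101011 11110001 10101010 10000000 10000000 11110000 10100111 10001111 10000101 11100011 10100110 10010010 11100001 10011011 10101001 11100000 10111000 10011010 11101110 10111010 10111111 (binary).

10

Byte at offset 0: 0xF3 = 11110011 → 4-byte char (#1). Advance 4.
Byte at offset 4: 0x50 = 01010000 → 1-byte char (#2). Advance 1.
Byte at offset 5: 0xEA = 11101010 → 3-byte char (#3). Advance 3.
Byte at offset 8: 0xF4 = 11110100 → 4-byte char (#4). Advance 4.
Byte at offset 12: 0xF1 = 11110001 → 4-byte char (#5). Advance 4.
Byte at offset 16: 0xF0 = 11110000 → 4-byte char (#6). Advance 4.
Byte at offset 20: 0xE3 = 11100011 → 3-byte char (#7). Advance 3.
Byte at offset 23: 0xE1 = 11100001 → 3-byte char (#8). Advance 3.
Byte at offset 26: 0xE0 = 11100000 → 3-byte char (#9). Advance 3.
Byte at offset 29: 0xEE = 11101110 → 3-byte char (#10). Advance 3.
Reached end at offset 32 after 10 code points.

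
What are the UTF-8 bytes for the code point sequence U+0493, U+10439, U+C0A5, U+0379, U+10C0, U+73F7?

U+0493: 2-byte form → D2 93.
U+10439: 4-byte form → F0 90 90 B9.
U+C0A5: 3-byte form → EC 82 A5.
U+0379: 2-byte form → CD B9.
U+10C0: 3-byte form → E1 83 80.
U+73F7: 3-byte form → E7 8F B7.
Concatenated (17 bytes): D2 93 F0 90 90 B9 EC 82 A5 CD B9 E1 83 80 E7 8F B7.

D2 93 F0 90 90 B9 EC 82 A5 CD B9 E1 83 80 E7 8F B7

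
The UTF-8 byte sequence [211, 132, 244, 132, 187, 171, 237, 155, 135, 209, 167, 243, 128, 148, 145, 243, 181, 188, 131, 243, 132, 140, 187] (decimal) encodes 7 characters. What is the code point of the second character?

Offset 0: leading byte 0xD3 = 11010011 → 2-byte char #1 = D3 84.
Offset 2: leading byte 0xF4 = 11110100 → 4-byte char #2 = F4 84 BB AB.
Leading byte 0xF4 = 11110100 matches 11110xxx → 4-byte sequence.
Byte 1: 0xF4 = 11110100, payload 100 (3 bits).
Byte 2: 0x84 = 10000100 (10xxxxxx ✓), payload 000100.
Byte 3: 0xBB = 10111011 (10xxxxxx ✓), payload 111011.
Byte 4: 0xAB = 10101011 (10xxxxxx ✓), payload 101011.
Concatenate: 100000100111011101011 = 0x104EEB (21 bits → U+104EEB).

U+104EEB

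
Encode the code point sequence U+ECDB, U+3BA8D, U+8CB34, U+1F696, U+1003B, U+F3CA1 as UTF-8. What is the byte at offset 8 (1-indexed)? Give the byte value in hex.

1-indexed offset 8 is 0-indexed offset 7.
U+ECDB → 3-byte form EE B3 9B at offsets 0–2.
U+3BA8D → 4-byte form F0 BB AA 8D at offsets 3–6.
U+8CB34 → 4-byte form F2 8C AC B4 at offsets 7–10.
Offset 7 falls in char 3's range; it's byte 1 of F2 8C AC B4 = 0xF2.

0xF2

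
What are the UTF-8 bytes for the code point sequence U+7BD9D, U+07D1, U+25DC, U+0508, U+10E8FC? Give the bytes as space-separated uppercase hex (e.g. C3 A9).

F1 BB B6 9D DF 91 E2 97 9C D4 88 F4 8E A3 BC

U+7BD9D: 4-byte form → F1 BB B6 9D.
U+07D1: 2-byte form → DF 91.
U+25DC: 3-byte form → E2 97 9C.
U+0508: 2-byte form → D4 88.
U+10E8FC: 4-byte form → F4 8E A3 BC.
Concatenated (15 bytes): F1 BB B6 9D DF 91 E2 97 9C D4 88 F4 8E A3 BC.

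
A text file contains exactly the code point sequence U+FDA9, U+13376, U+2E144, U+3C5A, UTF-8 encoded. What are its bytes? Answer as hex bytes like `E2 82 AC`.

U+FDA9: 3-byte form → EF B6 A9.
U+13376: 4-byte form → F0 93 8D B6.
U+2E144: 4-byte form → F0 AE 85 84.
U+3C5A: 3-byte form → E3 B1 9A.
Concatenated (14 bytes): EF B6 A9 F0 93 8D B6 F0 AE 85 84 E3 B1 9A.

EF B6 A9 F0 93 8D B6 F0 AE 85 84 E3 B1 9A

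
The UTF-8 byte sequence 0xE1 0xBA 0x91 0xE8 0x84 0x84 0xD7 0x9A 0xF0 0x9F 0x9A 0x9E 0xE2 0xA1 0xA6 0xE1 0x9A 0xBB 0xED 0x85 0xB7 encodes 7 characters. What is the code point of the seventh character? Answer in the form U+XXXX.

U+D177

Offset 0: leading byte 0xE1 = 11100001 → 3-byte char #1 = E1 BA 91.
Offset 3: leading byte 0xE8 = 11101000 → 3-byte char #2 = E8 84 84.
Offset 6: leading byte 0xD7 = 11010111 → 2-byte char #3 = D7 9A.
Offset 8: leading byte 0xF0 = 11110000 → 4-byte char #4 = F0 9F 9A 9E.
Offset 12: leading byte 0xE2 = 11100010 → 3-byte char #5 = E2 A1 A6.
Offset 15: leading byte 0xE1 = 11100001 → 3-byte char #6 = E1 9A BB.
Offset 18: leading byte 0xED = 11101101 → 3-byte char #7 = ED 85 B7.
Leading byte 0xED = 11101101 matches 1110xxxx → 3-byte sequence.
Byte 1: 0xED = 11101101, payload 1101 (4 bits).
Byte 2: 0x85 = 10000101 (10xxxxxx ✓), payload 000101.
Byte 3: 0xB7 = 10110111 (10xxxxxx ✓), payload 110111.
Concatenate: 1101000101110111 = 0xD177 (16 bits → U+D177).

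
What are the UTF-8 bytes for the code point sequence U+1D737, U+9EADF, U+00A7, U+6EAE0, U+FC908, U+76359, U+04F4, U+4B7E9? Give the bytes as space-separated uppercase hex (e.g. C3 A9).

U+1D737: 4-byte form → F0 9D 9C B7.
U+9EADF: 4-byte form → F2 9E AB 9F.
U+00A7: 2-byte form → C2 A7.
U+6EAE0: 4-byte form → F1 AE AB A0.
U+FC908: 4-byte form → F3 BC A4 88.
U+76359: 4-byte form → F1 B6 8D 99.
U+04F4: 2-byte form → D3 B4.
U+4B7E9: 4-byte form → F1 8B 9F A9.
Concatenated (28 bytes): F0 9D 9C B7 F2 9E AB 9F C2 A7 F1 AE AB A0 F3 BC A4 88 F1 B6 8D 99 D3 B4 F1 8B 9F A9.

F0 9D 9C B7 F2 9E AB 9F C2 A7 F1 AE AB A0 F3 BC A4 88 F1 B6 8D 99 D3 B4 F1 8B 9F A9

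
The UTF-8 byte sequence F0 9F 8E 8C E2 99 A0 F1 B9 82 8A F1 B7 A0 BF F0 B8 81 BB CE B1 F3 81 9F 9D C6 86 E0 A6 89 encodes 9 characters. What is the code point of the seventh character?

U+C17DD

Offset 0: leading byte 0xF0 = 11110000 → 4-byte char #1 = F0 9F 8E 8C.
Offset 4: leading byte 0xE2 = 11100010 → 3-byte char #2 = E2 99 A0.
Offset 7: leading byte 0xF1 = 11110001 → 4-byte char #3 = F1 B9 82 8A.
Offset 11: leading byte 0xF1 = 11110001 → 4-byte char #4 = F1 B7 A0 BF.
Offset 15: leading byte 0xF0 = 11110000 → 4-byte char #5 = F0 B8 81 BB.
Offset 19: leading byte 0xCE = 11001110 → 2-byte char #6 = CE B1.
Offset 21: leading byte 0xF3 = 11110011 → 4-byte char #7 = F3 81 9F 9D.
Leading byte 0xF3 = 11110011 matches 11110xxx → 4-byte sequence.
Byte 1: 0xF3 = 11110011, payload 011 (3 bits).
Byte 2: 0x81 = 10000001 (10xxxxxx ✓), payload 000001.
Byte 3: 0x9F = 10011111 (10xxxxxx ✓), payload 011111.
Byte 4: 0x9D = 10011101 (10xxxxxx ✓), payload 011101.
Concatenate: 011000001011111011101 = 0xC17DD (21 bits → U+C17DD).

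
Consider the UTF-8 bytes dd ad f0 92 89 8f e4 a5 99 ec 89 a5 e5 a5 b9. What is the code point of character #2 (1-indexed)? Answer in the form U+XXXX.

U+1224F

Offset 0: leading byte 0xDD = 11011101 → 2-byte char #1 = DD AD.
Offset 2: leading byte 0xF0 = 11110000 → 4-byte char #2 = F0 92 89 8F.
Leading byte 0xF0 = 11110000 matches 11110xxx → 4-byte sequence.
Byte 1: 0xF0 = 11110000, payload 000 (3 bits).
Byte 2: 0x92 = 10010010 (10xxxxxx ✓), payload 010010.
Byte 3: 0x89 = 10001001 (10xxxxxx ✓), payload 001001.
Byte 4: 0x8F = 10001111 (10xxxxxx ✓), payload 001111.
Concatenate: 000010010001001001111 = 0x1224F (21 bits → U+1224F).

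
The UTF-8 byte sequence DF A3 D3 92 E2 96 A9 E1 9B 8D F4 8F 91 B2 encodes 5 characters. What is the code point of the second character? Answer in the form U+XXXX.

Offset 0: leading byte 0xDF = 11011111 → 2-byte char #1 = DF A3.
Offset 2: leading byte 0xD3 = 11010011 → 2-byte char #2 = D3 92.
Leading byte 0xD3 = 11010011 matches 110xxxxx → 2-byte sequence.
Byte 1: 0xD3 = 11010011, payload 10011 (5 bits).
Byte 2: 0x92 = 10010010 (10xxxxxx ✓), payload 010010.
Concatenate: 10011010010 = 0x4D2 (11 bits → U+04D2).

U+04D2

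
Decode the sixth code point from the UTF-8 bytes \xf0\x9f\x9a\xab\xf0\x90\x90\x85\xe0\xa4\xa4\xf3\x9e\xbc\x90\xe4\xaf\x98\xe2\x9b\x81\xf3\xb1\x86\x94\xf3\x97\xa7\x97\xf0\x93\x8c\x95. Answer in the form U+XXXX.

U+26C1

Offset 0: leading byte 0xF0 = 11110000 → 4-byte char #1 = F0 9F 9A AB.
Offset 4: leading byte 0xF0 = 11110000 → 4-byte char #2 = F0 90 90 85.
Offset 8: leading byte 0xE0 = 11100000 → 3-byte char #3 = E0 A4 A4.
Offset 11: leading byte 0xF3 = 11110011 → 4-byte char #4 = F3 9E BC 90.
Offset 15: leading byte 0xE4 = 11100100 → 3-byte char #5 = E4 AF 98.
Offset 18: leading byte 0xE2 = 11100010 → 3-byte char #6 = E2 9B 81.
Leading byte 0xE2 = 11100010 matches 1110xxxx → 3-byte sequence.
Byte 1: 0xE2 = 11100010, payload 0010 (4 bits).
Byte 2: 0x9B = 10011011 (10xxxxxx ✓), payload 011011.
Byte 3: 0x81 = 10000001 (10xxxxxx ✓), payload 000001.
Concatenate: 0010011011000001 = 0x26C1 (16 bits → U+26C1).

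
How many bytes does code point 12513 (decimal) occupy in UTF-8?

3

U+30E1 = 0x30E1. UTF-8 uses 1 byte below 0x80, 2 below 0x800, 3 below 0x10000, 4 up to 0x10FFFF. 0x30E1 is in U+0800–U+FFFF → 3 bytes.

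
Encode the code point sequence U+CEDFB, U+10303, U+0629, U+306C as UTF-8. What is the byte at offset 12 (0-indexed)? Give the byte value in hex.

0xAC

U+CEDFB → 4-byte form F3 8E B7 BB at offsets 0–3.
U+10303 → 4-byte form F0 90 8C 83 at offsets 4–7.
U+0629 → 2-byte form D8 A9 at offsets 8–9.
U+306C → 3-byte form E3 81 AC at offsets 10–12.
Offset 12 falls in char 4's range; it's byte 3 of E3 81 AC = 0xAC.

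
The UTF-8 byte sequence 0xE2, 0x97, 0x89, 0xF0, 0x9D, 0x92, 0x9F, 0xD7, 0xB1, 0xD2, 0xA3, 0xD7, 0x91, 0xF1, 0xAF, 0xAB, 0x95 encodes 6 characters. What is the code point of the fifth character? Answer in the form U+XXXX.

Offset 0: leading byte 0xE2 = 11100010 → 3-byte char #1 = E2 97 89.
Offset 3: leading byte 0xF0 = 11110000 → 4-byte char #2 = F0 9D 92 9F.
Offset 7: leading byte 0xD7 = 11010111 → 2-byte char #3 = D7 B1.
Offset 9: leading byte 0xD2 = 11010010 → 2-byte char #4 = D2 A3.
Offset 11: leading byte 0xD7 = 11010111 → 2-byte char #5 = D7 91.
Leading byte 0xD7 = 11010111 matches 110xxxxx → 2-byte sequence.
Byte 1: 0xD7 = 11010111, payload 10111 (5 bits).
Byte 2: 0x91 = 10010001 (10xxxxxx ✓), payload 010001.
Concatenate: 10111010001 = 0x5D1 (11 bits → U+05D1).

U+05D1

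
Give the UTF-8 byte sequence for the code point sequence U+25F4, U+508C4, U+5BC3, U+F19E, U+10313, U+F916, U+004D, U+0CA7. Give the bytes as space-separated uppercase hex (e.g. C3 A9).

U+25F4: 3-byte form → E2 97 B4.
U+508C4: 4-byte form → F1 90 A3 84.
U+5BC3: 3-byte form → E5 AF 83.
U+F19E: 3-byte form → EF 86 9E.
U+10313: 4-byte form → F0 90 8C 93.
U+F916: 3-byte form → EF A4 96.
U+004D: 1-byte form → 4D.
U+0CA7: 3-byte form → E0 B2 A7.
Concatenated (24 bytes): E2 97 B4 F1 90 A3 84 E5 AF 83 EF 86 9E F0 90 8C 93 EF A4 96 4D E0 B2 A7.

E2 97 B4 F1 90 A3 84 E5 AF 83 EF 86 9E F0 90 8C 93 EF A4 96 4D E0 B2 A7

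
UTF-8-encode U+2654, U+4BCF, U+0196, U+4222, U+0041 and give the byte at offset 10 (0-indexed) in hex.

U+2654 → 3-byte form E2 99 94 at offsets 0–2.
U+4BCF → 3-byte form E4 AF 8F at offsets 3–5.
U+0196 → 2-byte form C6 96 at offsets 6–7.
U+4222 → 3-byte form E4 88 A2 at offsets 8–10.
Offset 10 falls in char 4's range; it's byte 3 of E4 88 A2 = 0xA2.

0xA2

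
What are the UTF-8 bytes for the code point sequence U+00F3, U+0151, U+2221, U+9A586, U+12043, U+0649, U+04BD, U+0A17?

C3 B3 C5 91 E2 88 A1 F2 9A 96 86 F0 92 81 83 D9 89 D2 BD E0 A8 97

U+00F3: 2-byte form → C3 B3.
U+0151: 2-byte form → C5 91.
U+2221: 3-byte form → E2 88 A1.
U+9A586: 4-byte form → F2 9A 96 86.
U+12043: 4-byte form → F0 92 81 83.
U+0649: 2-byte form → D9 89.
U+04BD: 2-byte form → D2 BD.
U+0A17: 3-byte form → E0 A8 97.
Concatenated (22 bytes): C3 B3 C5 91 E2 88 A1 F2 9A 96 86 F0 92 81 83 D9 89 D2 BD E0 A8 97.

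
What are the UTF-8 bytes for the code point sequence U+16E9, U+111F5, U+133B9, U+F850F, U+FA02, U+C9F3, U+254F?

U+16E9: 3-byte form → E1 9B A9.
U+111F5: 4-byte form → F0 91 87 B5.
U+133B9: 4-byte form → F0 93 8E B9.
U+F850F: 4-byte form → F3 B8 94 8F.
U+FA02: 3-byte form → EF A8 82.
U+C9F3: 3-byte form → EC A7 B3.
U+254F: 3-byte form → E2 95 8F.
Concatenated (24 bytes): E1 9B A9 F0 91 87 B5 F0 93 8E B9 F3 B8 94 8F EF A8 82 EC A7 B3 E2 95 8F.

E1 9B A9 F0 91 87 B5 F0 93 8E B9 F3 B8 94 8F EF A8 82 EC A7 B3 E2 95 8F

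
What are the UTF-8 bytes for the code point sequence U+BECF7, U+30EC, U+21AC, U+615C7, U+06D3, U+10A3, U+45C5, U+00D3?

F2 BE B3 B7 E3 83 AC E2 86 AC F1 A1 97 87 DB 93 E1 82 A3 E4 97 85 C3 93

U+BECF7: 4-byte form → F2 BE B3 B7.
U+30EC: 3-byte form → E3 83 AC.
U+21AC: 3-byte form → E2 86 AC.
U+615C7: 4-byte form → F1 A1 97 87.
U+06D3: 2-byte form → DB 93.
U+10A3: 3-byte form → E1 82 A3.
U+45C5: 3-byte form → E4 97 85.
U+00D3: 2-byte form → C3 93.
Concatenated (24 bytes): F2 BE B3 B7 E3 83 AC E2 86 AC F1 A1 97 87 DB 93 E1 82 A3 E4 97 85 C3 93.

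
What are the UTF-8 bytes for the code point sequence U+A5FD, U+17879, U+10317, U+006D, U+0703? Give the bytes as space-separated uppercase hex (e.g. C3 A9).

EA 97 BD F0 97 A1 B9 F0 90 8C 97 6D DC 83

U+A5FD: 3-byte form → EA 97 BD.
U+17879: 4-byte form → F0 97 A1 B9.
U+10317: 4-byte form → F0 90 8C 97.
U+006D: 1-byte form → 6D.
U+0703: 2-byte form → DC 83.
Concatenated (14 bytes): EA 97 BD F0 97 A1 B9 F0 90 8C 97 6D DC 83.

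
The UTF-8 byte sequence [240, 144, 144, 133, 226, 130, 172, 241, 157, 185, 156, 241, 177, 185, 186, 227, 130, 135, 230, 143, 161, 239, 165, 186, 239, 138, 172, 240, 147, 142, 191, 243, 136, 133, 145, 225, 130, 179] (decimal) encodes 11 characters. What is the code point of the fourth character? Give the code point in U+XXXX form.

U+71E7A

Offset 0: leading byte 0xF0 = 11110000 → 4-byte char #1 = F0 90 90 85.
Offset 4: leading byte 0xE2 = 11100010 → 3-byte char #2 = E2 82 AC.
Offset 7: leading byte 0xF1 = 11110001 → 4-byte char #3 = F1 9D B9 9C.
Offset 11: leading byte 0xF1 = 11110001 → 4-byte char #4 = F1 B1 B9 BA.
Leading byte 0xF1 = 11110001 matches 11110xxx → 4-byte sequence.
Byte 1: 0xF1 = 11110001, payload 001 (3 bits).
Byte 2: 0xB1 = 10110001 (10xxxxxx ✓), payload 110001.
Byte 3: 0xB9 = 10111001 (10xxxxxx ✓), payload 111001.
Byte 4: 0xBA = 10111010 (10xxxxxx ✓), payload 111010.
Concatenate: 001110001111001111010 = 0x71E7A (21 bits → U+71E7A).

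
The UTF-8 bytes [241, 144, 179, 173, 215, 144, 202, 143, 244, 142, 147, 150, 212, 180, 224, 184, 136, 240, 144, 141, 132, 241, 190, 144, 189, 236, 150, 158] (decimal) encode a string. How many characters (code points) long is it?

Byte at offset 0: 0xF1 = 11110001 → 4-byte char (#1). Advance 4.
Byte at offset 4: 0xD7 = 11010111 → 2-byte char (#2). Advance 2.
Byte at offset 6: 0xCA = 11001010 → 2-byte char (#3). Advance 2.
Byte at offset 8: 0xF4 = 11110100 → 4-byte char (#4). Advance 4.
Byte at offset 12: 0xD4 = 11010100 → 2-byte char (#5). Advance 2.
Byte at offset 14: 0xE0 = 11100000 → 3-byte char (#6). Advance 3.
Byte at offset 17: 0xF0 = 11110000 → 4-byte char (#7). Advance 4.
Byte at offset 21: 0xF1 = 11110001 → 4-byte char (#8). Advance 4.
Byte at offset 25: 0xEC = 11101100 → 3-byte char (#9). Advance 3.
Reached end at offset 28 after 9 code points.

9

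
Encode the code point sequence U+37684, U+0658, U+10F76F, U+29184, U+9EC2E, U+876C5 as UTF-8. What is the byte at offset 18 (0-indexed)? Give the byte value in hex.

0xF2

U+37684 → 4-byte form F0 B7 9A 84 at offsets 0–3.
U+0658 → 2-byte form D9 98 at offsets 4–5.
U+10F76F → 4-byte form F4 8F 9D AF at offsets 6–9.
U+29184 → 4-byte form F0 A9 86 84 at offsets 10–13.
U+9EC2E → 4-byte form F2 9E B0 AE at offsets 14–17.
U+876C5 → 4-byte form F2 87 9B 85 at offsets 18–21.
Offset 18 falls in char 6's range; it's byte 1 of F2 87 9B 85 = 0xF2.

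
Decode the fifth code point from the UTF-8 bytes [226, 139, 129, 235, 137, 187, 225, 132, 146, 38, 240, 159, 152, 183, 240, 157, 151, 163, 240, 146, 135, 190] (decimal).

U+1F637

Offset 0: leading byte 0xE2 = 11100010 → 3-byte char #1 = E2 8B 81.
Offset 3: leading byte 0xEB = 11101011 → 3-byte char #2 = EB 89 BB.
Offset 6: leading byte 0xE1 = 11100001 → 3-byte char #3 = E1 84 92.
Offset 9: leading byte 0x26 = 00100110 → 1-byte char #4 = 26.
Offset 10: leading byte 0xF0 = 11110000 → 4-byte char #5 = F0 9F 98 B7.
Leading byte 0xF0 = 11110000 matches 11110xxx → 4-byte sequence.
Byte 1: 0xF0 = 11110000, payload 000 (3 bits).
Byte 2: 0x9F = 10011111 (10xxxxxx ✓), payload 011111.
Byte 3: 0x98 = 10011000 (10xxxxxx ✓), payload 011000.
Byte 4: 0xB7 = 10110111 (10xxxxxx ✓), payload 110111.
Concatenate: 000011111011000110111 = 0x1F637 (21 bits → U+1F637).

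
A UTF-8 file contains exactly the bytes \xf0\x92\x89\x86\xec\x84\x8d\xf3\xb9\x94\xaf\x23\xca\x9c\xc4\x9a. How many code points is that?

6

Byte at offset 0: 0xF0 = 11110000 → 4-byte char (#1). Advance 4.
Byte at offset 4: 0xEC = 11101100 → 3-byte char (#2). Advance 3.
Byte at offset 7: 0xF3 = 11110011 → 4-byte char (#3). Advance 4.
Byte at offset 11: 0x23 = 00100011 → 1-byte char (#4). Advance 1.
Byte at offset 12: 0xCA = 11001010 → 2-byte char (#5). Advance 2.
Byte at offset 14: 0xC4 = 11000100 → 2-byte char (#6). Advance 2.
Reached end at offset 16 after 6 code points.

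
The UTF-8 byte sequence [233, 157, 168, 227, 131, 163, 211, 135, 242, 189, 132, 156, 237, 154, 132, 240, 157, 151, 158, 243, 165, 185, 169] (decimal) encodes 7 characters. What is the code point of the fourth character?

U+BD11C

Offset 0: leading byte 0xE9 = 11101001 → 3-byte char #1 = E9 9D A8.
Offset 3: leading byte 0xE3 = 11100011 → 3-byte char #2 = E3 83 A3.
Offset 6: leading byte 0xD3 = 11010011 → 2-byte char #3 = D3 87.
Offset 8: leading byte 0xF2 = 11110010 → 4-byte char #4 = F2 BD 84 9C.
Leading byte 0xF2 = 11110010 matches 11110xxx → 4-byte sequence.
Byte 1: 0xF2 = 11110010, payload 010 (3 bits).
Byte 2: 0xBD = 10111101 (10xxxxxx ✓), payload 111101.
Byte 3: 0x84 = 10000100 (10xxxxxx ✓), payload 000100.
Byte 4: 0x9C = 10011100 (10xxxxxx ✓), payload 011100.
Concatenate: 010111101000100011100 = 0xBD11C (21 bits → U+BD11C).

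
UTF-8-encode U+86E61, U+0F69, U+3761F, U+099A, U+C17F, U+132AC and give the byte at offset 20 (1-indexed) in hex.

0x8A

1-indexed offset 20 is 0-indexed offset 19.
U+86E61 → 4-byte form F2 86 B9 A1 at offsets 0–3.
U+0F69 → 3-byte form E0 BD A9 at offsets 4–6.
U+3761F → 4-byte form F0 B7 98 9F at offsets 7–10.
U+099A → 3-byte form E0 A6 9A at offsets 11–13.
U+C17F → 3-byte form EC 85 BF at offsets 14–16.
U+132AC → 4-byte form F0 93 8A AC at offsets 17–20.
Offset 19 falls in char 6's range; it's byte 3 of F0 93 8A AC = 0x8A.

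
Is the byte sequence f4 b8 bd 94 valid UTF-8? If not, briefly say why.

invalid (encodes a value above U+10FFFF)

Leading byte 0xF4 = 11110100 → 4-byte form.
Payload = 0x138F54, which exceeds U+10FFFF, the maximum Unicode code point. (Leading bytes F5–FF, or F4 followed by ≥ 0x90, are invalid.)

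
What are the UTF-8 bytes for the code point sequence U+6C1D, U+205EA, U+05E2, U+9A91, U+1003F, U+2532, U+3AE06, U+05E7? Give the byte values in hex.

E6 B0 9D F0 A0 97 AA D7 A2 E9 AA 91 F0 90 80 BF E2 94 B2 F0 BA B8 86 D7 A7

U+6C1D: 3-byte form → E6 B0 9D.
U+205EA: 4-byte form → F0 A0 97 AA.
U+05E2: 2-byte form → D7 A2.
U+9A91: 3-byte form → E9 AA 91.
U+1003F: 4-byte form → F0 90 80 BF.
U+2532: 3-byte form → E2 94 B2.
U+3AE06: 4-byte form → F0 BA B8 86.
U+05E7: 2-byte form → D7 A7.
Concatenated (25 bytes): E6 B0 9D F0 A0 97 AA D7 A2 E9 AA 91 F0 90 80 BF E2 94 B2 F0 BA B8 86 D7 A7.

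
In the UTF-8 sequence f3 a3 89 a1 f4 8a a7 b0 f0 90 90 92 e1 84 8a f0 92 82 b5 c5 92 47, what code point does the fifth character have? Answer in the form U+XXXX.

Offset 0: leading byte 0xF3 = 11110011 → 4-byte char #1 = F3 A3 89 A1.
Offset 4: leading byte 0xF4 = 11110100 → 4-byte char #2 = F4 8A A7 B0.
Offset 8: leading byte 0xF0 = 11110000 → 4-byte char #3 = F0 90 90 92.
Offset 12: leading byte 0xE1 = 11100001 → 3-byte char #4 = E1 84 8A.
Offset 15: leading byte 0xF0 = 11110000 → 4-byte char #5 = F0 92 82 B5.
Leading byte 0xF0 = 11110000 matches 11110xxx → 4-byte sequence.
Byte 1: 0xF0 = 11110000, payload 000 (3 bits).
Byte 2: 0x92 = 10010010 (10xxxxxx ✓), payload 010010.
Byte 3: 0x82 = 10000010 (10xxxxxx ✓), payload 000010.
Byte 4: 0xB5 = 10110101 (10xxxxxx ✓), payload 110101.
Concatenate: 000010010000010110101 = 0x120B5 (21 bits → U+120B5).

U+120B5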